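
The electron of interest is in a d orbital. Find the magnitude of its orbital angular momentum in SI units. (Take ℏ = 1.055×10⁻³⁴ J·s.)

|L| = 2.584×10⁻³⁴ J·s

For a d orbital, l = 2.
|L| = ℏ√(l(l+1)) = ℏ√(2·3) = √6 ℏ
Numerically, |L| = 2.449 × (1.055×10⁻³⁴ J·s) = 2.584×10⁻³⁴ J·s.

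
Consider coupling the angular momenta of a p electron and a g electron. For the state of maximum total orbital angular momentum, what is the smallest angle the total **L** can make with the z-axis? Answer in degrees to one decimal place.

The total orbital quantum number L ranges from |l₁ − l₂| to l₁ + l₂ in integer steps.
Allowed values: L = 3, 4, 5.
The maximum is L = 5, with |L_tot| = ℏ√(5·6) = √30 ℏ.
The minimum angle with z is arccos(5/√30) ≈ 24.1°.

θ_min ≈ 24.1°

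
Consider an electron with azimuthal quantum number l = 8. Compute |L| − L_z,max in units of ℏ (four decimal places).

|L| = 6√2 ℏ ≈ 8.4853ℏ, while L_z,max = lℏ = 8ℏ.
The difference is (6√2 − 8)ℏ ≈ 0.4853ℏ.

|L| − L_z,max ≈ 0.4853ℏ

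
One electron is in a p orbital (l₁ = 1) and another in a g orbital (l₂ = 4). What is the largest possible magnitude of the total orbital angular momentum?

|L_tot|_max = √30 ℏ ≈ 5.477ℏ

L runs from |1 − 4| = 3 to 1 + 4 = 5.
L ∈ {3, 4, 5}.
The largest magnitude corresponds to L = 5: |L_tot| = ℏ√(5·6) = √30 ℏ.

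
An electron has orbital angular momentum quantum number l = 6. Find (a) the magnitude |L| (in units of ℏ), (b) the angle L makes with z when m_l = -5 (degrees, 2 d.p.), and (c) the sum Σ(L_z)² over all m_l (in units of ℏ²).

|L| = √42 ℏ ≈ 6.481ℏ; θ(m_l=-5) ≈ 140.49°; Σ(L_z)² = 182 ℏ²

|L| = ℏ√(6·7) = √42 ℏ ≈ 6.481ℏ.
For m_l = -5: cos θ = -5/√42, θ ≈ 140.49°.
Σ m_l² = 182, so Σ(L_z)² = 182 ℏ².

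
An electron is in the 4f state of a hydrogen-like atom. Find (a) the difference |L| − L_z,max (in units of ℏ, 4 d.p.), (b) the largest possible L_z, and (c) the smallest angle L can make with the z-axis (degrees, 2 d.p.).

|L|−L_z,max ≈ 0.4641ℏ; L_z,max = 3ℏ; θ_min ≈ 30.00°

The 4f subshell has l = 3.
|L| − L_z,max = (2√3 − 3)ℏ ≈ 0.4641ℏ.
L_z,max = lℏ = 3ℏ.
cos θ_min = 3/√12, so θ_min ≈ 30.00°.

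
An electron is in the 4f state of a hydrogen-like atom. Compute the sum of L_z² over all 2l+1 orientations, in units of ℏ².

Σ(L_z)² = 28 ℏ²

4f means n = 4, l = 3.
m_l ∈ {-3, -2, -1, 0, 1, 2, 3}.
Σ m_l² = l(l+1)(2l+1)/3 = 3·4·7/3 = 28.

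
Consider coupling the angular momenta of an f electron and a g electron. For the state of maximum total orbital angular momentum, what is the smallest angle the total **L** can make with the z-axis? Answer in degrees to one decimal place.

θ_min ≈ 20.7°

L runs from |3 − 4| = 1 to 3 + 4 = 7.
So L can be 1, 2, 3, 4, 5, 6, 7.
The maximum is L = 7, with |L_tot| = ℏ√(7·8) = 2√14 ℏ.
The minimum angle with z is arccos(7/√56) ≈ 20.7°.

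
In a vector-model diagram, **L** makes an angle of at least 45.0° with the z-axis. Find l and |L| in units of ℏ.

cos θ_min = l/√(l(l+1)) = √(l/(l+1)), so l/(l+1) = cos²(45.0°) = 0.5000.
Solving: l = 1.
Then |L| = ℏ√(1·2) = √2 ℏ.

l = 1, |L| = √2 ℏ ≈ 1.414ℏ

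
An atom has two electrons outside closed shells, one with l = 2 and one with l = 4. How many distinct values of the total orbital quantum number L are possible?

The total orbital quantum number L ranges from |l₁ − l₂| to l₁ + l₂ in integer steps.
So L can be 2, 3, 4, 5, 6.
That is 5 values.

5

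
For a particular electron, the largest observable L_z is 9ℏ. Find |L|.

|L| = 3√10 ℏ ≈ 9.487ℏ

Since max m_l = l, l = 9.
|L| = √(l(l+1)) ℏ = 3√10 ℏ.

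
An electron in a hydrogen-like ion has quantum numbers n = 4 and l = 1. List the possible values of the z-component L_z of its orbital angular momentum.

L_z = m_l ℏ with m_l ranging from −l to +l in integer steps.
For l = 1: m_l ∈ {-1, 0, 1}.

L_z ∈ {−ℏ, 0, ℏ}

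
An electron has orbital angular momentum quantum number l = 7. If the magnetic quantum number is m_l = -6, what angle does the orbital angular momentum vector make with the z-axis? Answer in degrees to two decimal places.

|L| = √(l(l+1)) ℏ = 2√14 ℏ.
L_z = m_l ℏ = −6ℏ.
cos θ = L_z/|L| = -6/√56, so θ ≈ 143.30°.

θ ≈ 143.30°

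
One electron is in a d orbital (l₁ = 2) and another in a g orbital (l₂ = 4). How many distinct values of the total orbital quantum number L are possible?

L runs from |2 − 4| = 2 to 2 + 4 = 6.
So L can be 2, 3, 4, 5, 6.
That is 5 values.

5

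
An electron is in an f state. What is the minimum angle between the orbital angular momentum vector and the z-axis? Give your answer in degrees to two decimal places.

For an f orbital, l = 3.
|L| = √(l(l+1)) ℏ = 2√3 ℏ.
The smallest angle corresponds to the largest L_z, i.e. m_l = l = 3, giving L_z = 3ℏ.
cos θ_min = 3/√12, so θ_min ≈ 30.00°.

θ_min ≈ 30.00°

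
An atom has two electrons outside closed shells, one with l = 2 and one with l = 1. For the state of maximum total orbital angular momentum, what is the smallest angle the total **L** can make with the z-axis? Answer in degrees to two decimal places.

θ_min ≈ 30.00°

Angular momentum addition gives L = |l₁ − l₂|, …, l₁ + l₂.
L ∈ {1, 2, 3}.
The maximum is L = 3, with |L_tot| = ℏ√(3·4) = 2√3 ℏ.
The minimum angle with z is arccos(3/√12) ≈ 30.00°.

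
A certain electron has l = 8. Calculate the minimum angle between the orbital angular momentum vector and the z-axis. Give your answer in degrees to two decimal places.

θ_min ≈ 19.47°

|L|² = l(l+1)ℏ² = 72ℏ², so |L| = 6√2 ℏ.
The smallest angle corresponds to the largest L_z, i.e. m_l = l = 8, giving L_z = 8ℏ.
cos θ_min = 8/√72, so θ_min ≈ 19.47°.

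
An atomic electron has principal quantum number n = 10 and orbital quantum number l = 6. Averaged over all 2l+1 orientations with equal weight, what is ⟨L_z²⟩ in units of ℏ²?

⟨L_z²⟩ = 14 ℏ²

m_l ∈ {-6, -5, -4, -3, -2, -1, 0, 1, 2, 3, 4, 5, 6}.
Average of L_z² over 13 states: 182/13 ℏ² = 14 ℏ².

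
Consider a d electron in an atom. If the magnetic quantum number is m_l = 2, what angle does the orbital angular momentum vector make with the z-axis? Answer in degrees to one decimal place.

θ ≈ 35.3°

D corresponds to l = 2.
|L| = ℏ√(l(l+1)) = √6 ℏ.
L_z = m_l ℏ = 2ℏ.
cos θ = L_z/|L| = 2/√6, so θ ≈ 35.3°.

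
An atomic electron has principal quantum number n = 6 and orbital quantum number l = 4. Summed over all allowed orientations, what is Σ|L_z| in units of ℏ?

m_l ∈ {-4, -3, -2, -1, 0, 1, 2, 3, 4}.
Σ|m_l| = l(l+1) = 20.

Σ|L_z| = 20 ℏ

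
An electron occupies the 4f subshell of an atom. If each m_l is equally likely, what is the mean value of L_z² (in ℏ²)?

⟨L_z²⟩ = 4 ℏ²

4f means n = 4, l = 3.
The allowed m_l values are -3, -2, -1, 0, 1, 2, 3.
⟨L_z²⟩ = ℏ²·(Σ m_l²)/(2l+1) = ℏ²·28/7 = 4ℏ².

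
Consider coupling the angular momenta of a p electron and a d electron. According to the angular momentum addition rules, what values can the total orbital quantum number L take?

Angular momentum addition gives L = |l₁ − l₂|, …, l₁ + l₂.
Allowed values: L = 1, 2, 3.

L = 1, 2, 3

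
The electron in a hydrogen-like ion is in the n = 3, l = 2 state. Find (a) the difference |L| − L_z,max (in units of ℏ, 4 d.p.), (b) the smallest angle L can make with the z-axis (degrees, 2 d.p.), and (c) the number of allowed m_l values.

|L| − L_z,max = (√6 − 2)ℏ ≈ 0.4495ℏ.
cos θ_min = 2/√6, so θ_min ≈ 35.26°.
There are 2l+1 = 5 values of m_l.

|L|−L_z,max ≈ 0.4495ℏ; θ_min ≈ 35.26°; 5 values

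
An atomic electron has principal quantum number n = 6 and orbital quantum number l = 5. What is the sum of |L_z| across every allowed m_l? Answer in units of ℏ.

Σ|L_z| = 30 ℏ

m_l runs from −5 to 5, i.e. {-5, -4, -3, -2, -1, 0, 1, 2, 3, 4, 5}.
Σ|m_l| = l(l+1) = 30.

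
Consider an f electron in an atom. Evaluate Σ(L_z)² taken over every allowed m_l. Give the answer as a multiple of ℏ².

Σ(L_z)² = 28 ℏ²

For an f orbital, l = 3.
m_l runs from −3 to 3, i.e. {-3, -2, -1, 0, 1, 2, 3}.
Σ m_l² = l(l+1)(2l+1)/3 = 3·4·7/3 = 28.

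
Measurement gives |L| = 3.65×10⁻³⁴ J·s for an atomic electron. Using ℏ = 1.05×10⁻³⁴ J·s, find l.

l = 3

In units of ℏ, |L| ≈ 3.476.
Set l(l+1) = 12.08; the integer solution is l = 3.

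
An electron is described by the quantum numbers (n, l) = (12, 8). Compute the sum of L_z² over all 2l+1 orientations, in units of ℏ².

The allowed m_l values are -8, -7, -6, -5, -4, -3, -2, -1, 0, 1, 2, 3, 4, 5, 6, 7, 8.
Σ m_l² = l(l+1)(2l+1)/3 = 8·9·17/3 = 408.

Σ(L_z)² = 408 ℏ²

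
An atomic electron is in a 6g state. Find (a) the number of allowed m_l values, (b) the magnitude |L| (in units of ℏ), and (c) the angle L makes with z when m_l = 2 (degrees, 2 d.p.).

9 values; |L| = 2√5 ℏ ≈ 4.472ℏ; θ(m_l=2) ≈ 63.43°

For 6g, l = 4.
There are 2l+1 = 9 values of m_l.
|L| = ℏ√(4·5) = 2√5 ℏ ≈ 4.472ℏ.
For m_l = 2: cos θ = 2/√20, θ ≈ 63.43°.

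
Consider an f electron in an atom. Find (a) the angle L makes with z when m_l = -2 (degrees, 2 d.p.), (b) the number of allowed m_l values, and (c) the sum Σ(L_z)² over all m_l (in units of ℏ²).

θ(m_l=-2) ≈ 125.26°; 7 values; Σ(L_z)² = 28 ℏ²

An f state has l = 3.
For m_l = -2: cos θ = -2/√12, θ ≈ 125.26°.
There are 2l+1 = 7 values of m_l.
Σ m_l² = 28, so Σ(L_z)² = 28 ℏ².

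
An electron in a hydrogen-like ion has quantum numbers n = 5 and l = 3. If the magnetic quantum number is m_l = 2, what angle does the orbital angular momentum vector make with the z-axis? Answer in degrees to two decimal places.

|L| = ℏ√(l(l+1)) = 2√3 ℏ.
L_z = m_l ℏ = 2ℏ.
cos θ = L_z/|L| = 2/√12, so θ ≈ 54.74°.

θ ≈ 54.74°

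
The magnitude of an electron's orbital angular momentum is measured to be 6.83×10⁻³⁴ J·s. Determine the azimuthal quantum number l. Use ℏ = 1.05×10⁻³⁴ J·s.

l = 6

In units of ℏ, |L| ≈ 6.505.
Set l(l+1) = 42.31; the integer solution is l = 6.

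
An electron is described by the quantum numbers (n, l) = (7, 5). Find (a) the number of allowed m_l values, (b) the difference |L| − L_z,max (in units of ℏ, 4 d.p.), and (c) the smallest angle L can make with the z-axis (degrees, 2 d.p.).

11 values; |L|−L_z,max ≈ 0.4772ℏ; θ_min ≈ 24.09°

There are 2l+1 = 11 values of m_l.
|L| − L_z,max = (√30 − 5)ℏ ≈ 0.4772ℏ.
cos θ_min = 5/√30, so θ_min ≈ 24.09°.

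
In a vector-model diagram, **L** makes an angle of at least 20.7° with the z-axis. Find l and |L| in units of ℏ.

cos θ_min = l/√(l(l+1)) = √(l/(l+1)), so l/(l+1) = cos²(20.7°) = 0.8751.
Solving: l = 7.
Then |L| = ℏ√(7·8) = 2√14 ℏ.

l = 7, |L| = 2√14 ℏ ≈ 7.483ℏ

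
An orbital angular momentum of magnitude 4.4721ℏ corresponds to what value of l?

(|L|/ℏ)² = l(l+1) = 20.
l² + l − 20 = 0 ⇒ l = 4.

l = 4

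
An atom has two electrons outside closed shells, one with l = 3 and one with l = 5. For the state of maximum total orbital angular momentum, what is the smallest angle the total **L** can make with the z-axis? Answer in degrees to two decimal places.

θ_min ≈ 19.47°

The total orbital quantum number L ranges from |l₁ − l₂| to l₁ + l₂ in integer steps.
L ∈ {2, 3, 4, 5, 6, 7, 8}.
The maximum is L = 8, with |L_tot| = ℏ√(8·9) = 6√2 ℏ.
The minimum angle with z is arccos(8/√72) ≈ 19.47°.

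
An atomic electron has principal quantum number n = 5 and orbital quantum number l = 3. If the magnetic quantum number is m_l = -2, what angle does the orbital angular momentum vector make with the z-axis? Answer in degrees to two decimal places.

θ ≈ 125.26°

|L| = ℏ√(l(l+1)) = 2√3 ℏ.
L_z = m_l ℏ = −2ℏ.
cos θ = L_z/|L| = -2/√12, so θ ≈ 125.26°.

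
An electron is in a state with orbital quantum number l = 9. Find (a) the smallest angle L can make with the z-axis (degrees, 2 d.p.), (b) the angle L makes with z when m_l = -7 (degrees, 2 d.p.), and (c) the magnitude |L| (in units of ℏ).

θ_min ≈ 18.43°; θ(m_l=-7) ≈ 137.55°; |L| = 3√10 ℏ ≈ 9.487ℏ

cos θ_min = 9/√90, so θ_min ≈ 18.43°.
For m_l = -7: cos θ = -7/√90, θ ≈ 137.55°.
|L| = ℏ√(9·10) = 3√10 ℏ ≈ 9.487ℏ.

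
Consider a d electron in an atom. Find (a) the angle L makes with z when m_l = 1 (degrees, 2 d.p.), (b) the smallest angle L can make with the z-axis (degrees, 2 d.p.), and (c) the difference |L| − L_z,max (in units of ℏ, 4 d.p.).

θ(m_l=1) ≈ 65.91°; θ_min ≈ 35.26°; |L|−L_z,max ≈ 0.4495ℏ

A d state has l = 2.
For m_l = 1: cos θ = 1/√6, θ ≈ 65.91°.
cos θ_min = 2/√6, so θ_min ≈ 35.26°.
|L| − L_z,max = (√6 − 2)ℏ ≈ 0.4495ℏ.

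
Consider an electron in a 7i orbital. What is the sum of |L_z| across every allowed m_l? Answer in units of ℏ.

For 7i, l = 6.
The allowed m_l values are -6, -5, -4, -3, -2, -1, 0, 1, 2, 3, 4, 5, 6.
Σ|m_l| = l(l+1) = 42.

Σ|L_z| = 42 ℏ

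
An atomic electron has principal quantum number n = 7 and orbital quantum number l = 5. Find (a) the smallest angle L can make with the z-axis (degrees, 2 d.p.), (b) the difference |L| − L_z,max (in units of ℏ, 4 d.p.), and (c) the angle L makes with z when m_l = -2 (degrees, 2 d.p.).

θ_min ≈ 24.09°; |L|−L_z,max ≈ 0.4772ℏ; θ(m_l=-2) ≈ 111.42°

cos θ_min = 5/√30, so θ_min ≈ 24.09°.
|L| − L_z,max = (√30 − 5)ℏ ≈ 0.4772ℏ.
For m_l = -2: cos θ = -2/√30, θ ≈ 111.42°.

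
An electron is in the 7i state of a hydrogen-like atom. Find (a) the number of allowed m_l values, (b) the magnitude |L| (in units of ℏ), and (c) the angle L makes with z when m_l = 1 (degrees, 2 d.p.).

The 7i subshell has l = 6.
There are 2l+1 = 13 values of m_l.
|L| = ℏ√(6·7) = √42 ℏ ≈ 6.481ℏ.
For m_l = 1: cos θ = 1/√42, θ ≈ 81.12°.

13 values; |L| = √42 ℏ ≈ 6.481ℏ; θ(m_l=1) ≈ 81.12°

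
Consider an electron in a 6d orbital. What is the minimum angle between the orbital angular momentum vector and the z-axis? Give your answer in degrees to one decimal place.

The 6d subshell has l = 2.
|L| = ℏ√(l(l+1)) = √6 ℏ.
The smallest angle corresponds to the largest L_z, i.e. m_l = l = 2, giving L_z = 2ℏ.
cos θ_min = 2/√6, so θ_min ≈ 35.3°.

θ_min ≈ 35.3°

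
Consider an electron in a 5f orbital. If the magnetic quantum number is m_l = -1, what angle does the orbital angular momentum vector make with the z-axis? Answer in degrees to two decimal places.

θ ≈ 106.78°

5f means n = 5, l = 3.
|L| = ℏ√(l(l+1)) = 2√3 ℏ.
L_z = m_l ℏ = −1ℏ.
cos θ = L_z/|L| = -1/√12, so θ ≈ 106.78°.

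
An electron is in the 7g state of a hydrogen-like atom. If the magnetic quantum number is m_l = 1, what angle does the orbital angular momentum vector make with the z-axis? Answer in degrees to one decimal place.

θ ≈ 77.1°

For 7g, l = 4.
|L|² = l(l+1)ℏ² = 20ℏ², so |L| = 2√5 ℏ.
L_z = m_l ℏ = 1ℏ.
cos θ = L_z/|L| = 1/√20, so θ ≈ 77.1°.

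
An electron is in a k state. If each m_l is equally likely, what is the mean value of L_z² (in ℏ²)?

⟨L_z²⟩ = 18.67 ℏ²

For a k orbital, l = 7.
m_l ∈ {-7, -6, -5, -4, -3, -2, -1, 0, 1, 2, 3, 4, 5, 6, 7}.
⟨L_z²⟩ = ℏ²·l(l+1)/3 = 18.67ℏ².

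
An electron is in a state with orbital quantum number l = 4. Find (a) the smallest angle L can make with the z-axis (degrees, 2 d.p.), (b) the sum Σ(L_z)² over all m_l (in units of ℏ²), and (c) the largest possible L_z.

cos θ_min = 4/√20, so θ_min ≈ 26.57°.
Σ m_l² = 60, so Σ(L_z)² = 60 ℏ².
L_z,max = lℏ = 4ℏ.

θ_min ≈ 26.57°; Σ(L_z)² = 60 ℏ²; L_z,max = 4ℏ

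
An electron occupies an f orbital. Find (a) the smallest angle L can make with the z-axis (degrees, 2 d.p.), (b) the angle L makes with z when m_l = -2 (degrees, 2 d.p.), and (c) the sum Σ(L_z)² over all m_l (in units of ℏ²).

θ_min ≈ 30.00°; θ(m_l=-2) ≈ 125.26°; Σ(L_z)² = 28 ℏ²

The letter f corresponds to l = 3.
cos θ_min = 3/√12, so θ_min ≈ 30.00°.
For m_l = -2: cos θ = -2/√12, θ ≈ 125.26°.
Σ m_l² = 28, so Σ(L_z)² = 28 ℏ².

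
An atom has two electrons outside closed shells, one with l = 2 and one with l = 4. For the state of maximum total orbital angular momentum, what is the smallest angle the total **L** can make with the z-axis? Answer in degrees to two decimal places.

θ_min ≈ 22.21°

The total orbital quantum number L ranges from |l₁ − l₂| to l₁ + l₂ in integer steps.
L ∈ {2, 3, 4, 5, 6}.
The maximum is L = 6, with |L_tot| = ℏ√(6·7) = √42 ℏ.
The minimum angle with z is arccos(6/√42) ≈ 22.21°.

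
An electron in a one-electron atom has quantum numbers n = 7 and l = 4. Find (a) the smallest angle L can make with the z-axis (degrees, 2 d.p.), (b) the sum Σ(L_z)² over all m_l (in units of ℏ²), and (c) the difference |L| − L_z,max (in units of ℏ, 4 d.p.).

θ_min ≈ 26.57°; Σ(L_z)² = 60 ℏ²; |L|−L_z,max ≈ 0.4721ℏ

cos θ_min = 4/√20, so θ_min ≈ 26.57°.
Σ m_l² = 60, so Σ(L_z)² = 60 ℏ².
|L| − L_z,max = (2√5 − 4)ℏ ≈ 0.4721ℏ.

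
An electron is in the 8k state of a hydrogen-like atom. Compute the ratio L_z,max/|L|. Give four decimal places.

L_z,max/|L| = 0.9354

For 8k, l = 7.
|L| = 2√14 ℏ ≈ 7.4833ℏ, while L_z,max = lℏ = 7ℏ.
L_z,max/|L| = 7/√56 = 0.9354.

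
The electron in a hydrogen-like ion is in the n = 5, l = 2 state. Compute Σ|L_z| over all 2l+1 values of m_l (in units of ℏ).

m_l runs from −2 to 2, i.e. {-2, -1, 0, 1, 2}.
Σ|m_l| = 2·2(2+1)/2 = 6.

Σ|L_z| = 6 ℏ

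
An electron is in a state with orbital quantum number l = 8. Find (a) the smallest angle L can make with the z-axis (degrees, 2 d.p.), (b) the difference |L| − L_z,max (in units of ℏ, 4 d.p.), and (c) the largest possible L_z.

cos θ_min = 8/√72, so θ_min ≈ 19.47°.
|L| − L_z,max = (6√2 − 8)ℏ ≈ 0.4853ℏ.
L_z,max = lℏ = 8ℏ.

θ_min ≈ 19.47°; |L|−L_z,max ≈ 0.4853ℏ; L_z,max = 8ℏ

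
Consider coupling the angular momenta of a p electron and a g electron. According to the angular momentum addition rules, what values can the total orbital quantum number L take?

Angular momentum addition gives L = |l₁ − l₂|, …, l₁ + l₂.
So L can be 3, 4, 5.

L = 3, 4, 5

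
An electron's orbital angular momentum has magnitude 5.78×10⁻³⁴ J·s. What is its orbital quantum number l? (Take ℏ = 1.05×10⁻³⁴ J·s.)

In units of ℏ, |L| ≈ 5.505.
Set l(l+1) = 30.30; the integer solution is l = 5.

l = 5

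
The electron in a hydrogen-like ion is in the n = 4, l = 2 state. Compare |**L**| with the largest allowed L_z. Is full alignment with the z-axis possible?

|L| = √6 ℏ ≈ 2.4495ℏ, while L_z,max = lℏ = 2ℏ.
Since |L| > L_z,max, the vector can never point exactly along z; the closest it comes is θ_min = arccos(2/√6) ≈ 35.3°.

No: L_z,max = 2ℏ < |L| = √6 ℏ ≈ 2.449ℏ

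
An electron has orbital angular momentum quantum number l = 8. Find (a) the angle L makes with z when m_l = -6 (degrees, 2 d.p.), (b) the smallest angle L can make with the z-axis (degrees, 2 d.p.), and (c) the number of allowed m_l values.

θ(m_l=-6) ≈ 135.00°; θ_min ≈ 19.47°; 17 values

For m_l = -6: cos θ = -6/√72, θ ≈ 135.00°.
cos θ_min = 8/√72, so θ_min ≈ 19.47°.
There are 2l+1 = 17 values of m_l.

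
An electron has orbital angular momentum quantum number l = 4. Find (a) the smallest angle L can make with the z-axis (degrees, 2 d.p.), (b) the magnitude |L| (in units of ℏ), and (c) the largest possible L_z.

cos θ_min = 4/√20, so θ_min ≈ 26.57°.
|L| = ℏ√(4·5) = 2√5 ℏ ≈ 4.472ℏ.
L_z,max = lℏ = 4ℏ.

θ_min ≈ 26.57°; |L| = 2√5 ℏ ≈ 4.472ℏ; L_z,max = 4ℏ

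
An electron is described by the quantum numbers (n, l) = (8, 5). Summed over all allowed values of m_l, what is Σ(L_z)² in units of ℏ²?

Σ(L_z)² = 110 ℏ²

m_l runs from −5 to 5, i.e. {-5, -4, -3, -2, -1, 0, 1, 2, 3, 4, 5}.
Summing m² from −5 to 5: Σ m_l² = 110.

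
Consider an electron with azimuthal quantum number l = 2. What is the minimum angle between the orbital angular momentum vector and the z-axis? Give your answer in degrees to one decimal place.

|L| = ℏ√(l(l+1)) = √6 ℏ.
The smallest angle corresponds to the largest L_z, i.e. m_l = l = 2, giving L_z = 2ℏ.
cos θ_min = 2/√6, so θ_min ≈ 35.3°.

θ_min ≈ 35.3°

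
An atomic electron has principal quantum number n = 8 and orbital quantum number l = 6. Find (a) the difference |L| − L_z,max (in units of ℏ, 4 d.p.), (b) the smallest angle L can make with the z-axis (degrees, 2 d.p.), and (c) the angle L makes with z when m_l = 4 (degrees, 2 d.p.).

|L|−L_z,max ≈ 0.4807ℏ; θ_min ≈ 22.21°; θ(m_l=4) ≈ 51.89°

|L| − L_z,max = (√42 − 6)ℏ ≈ 0.4807ℏ.
cos θ_min = 6/√42, so θ_min ≈ 22.21°.
For m_l = 4: cos θ = 4/√42, θ ≈ 51.89°.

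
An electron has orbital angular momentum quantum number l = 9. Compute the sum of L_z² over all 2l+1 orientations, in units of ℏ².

m_l runs from −9 to 9, i.e. {-9, -8, -7, -6, -5, -4, -3, -2, -1, 0, 1, 2, 3, 4, 5, 6, 7, 8, 9}.
Σ m_l² = 2·(1 + 4 + 9 + 16 + 25 + 36 + 49 + 64 + 81) = 570.

Σ(L_z)² = 570 ℏ²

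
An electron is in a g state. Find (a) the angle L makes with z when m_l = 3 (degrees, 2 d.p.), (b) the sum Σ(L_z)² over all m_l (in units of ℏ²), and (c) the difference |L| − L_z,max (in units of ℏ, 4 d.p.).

For a g orbital, l = 4.
For m_l = 3: cos θ = 3/√20, θ ≈ 47.87°.
Σ m_l² = 60, so Σ(L_z)² = 60 ℏ².
|L| − L_z,max = (2√5 − 4)ℏ ≈ 0.4721ℏ.

θ(m_l=3) ≈ 47.87°; Σ(L_z)² = 60 ℏ²; |L|−L_z,max ≈ 0.4721ℏ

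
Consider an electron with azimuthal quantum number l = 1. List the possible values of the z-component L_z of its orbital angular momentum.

L_z ∈ {−ℏ, 0, ℏ}

L_z = m_l ℏ with m_l ranging from −l to +l in integer steps.
For l = 1: m_l ∈ {-1, 0, 1}.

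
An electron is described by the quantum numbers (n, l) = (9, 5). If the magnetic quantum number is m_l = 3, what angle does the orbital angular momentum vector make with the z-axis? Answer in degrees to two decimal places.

|L| = ℏ√(l(l+1)) = √30 ℏ.
L_z = m_l ℏ = 3ℏ.
cos θ = L_z/|L| = 3/√30, so θ ≈ 56.79°.

θ ≈ 56.79°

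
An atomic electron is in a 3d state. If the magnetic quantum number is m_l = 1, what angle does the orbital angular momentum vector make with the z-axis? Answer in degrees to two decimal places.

θ ≈ 65.91°

For 3d, l = 2.
|L|² = l(l+1)ℏ² = 6ℏ², so |L| = √6 ℏ.
L_z = m_l ℏ = 1ℏ.
cos θ = L_z/|L| = 1/√6, so θ ≈ 65.91°.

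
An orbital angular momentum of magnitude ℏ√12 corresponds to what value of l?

Since |L|² = l(l+1)ℏ², l(l+1) = 12.
The positive root is l = 3.

l = 3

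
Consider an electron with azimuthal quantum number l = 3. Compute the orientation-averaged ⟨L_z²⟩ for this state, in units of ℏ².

⟨L_z²⟩ = 4 ℏ²

m_l ∈ {-3, -2, -1, 0, 1, 2, 3}.
⟨L_z²⟩ = ℏ²·l(l+1)/3 = 4ℏ².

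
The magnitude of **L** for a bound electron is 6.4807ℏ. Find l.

l = 6

(|L|/ℏ)² = l(l+1) = 42.
The positive root is l = 6.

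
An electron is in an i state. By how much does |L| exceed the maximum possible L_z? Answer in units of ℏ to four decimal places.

An i state has l = 6.
|L| = √42 ℏ ≈ 6.4807ℏ, while L_z,max = lℏ = 6ℏ.
The difference is (√42 − 6)ℏ ≈ 0.4807ℏ.

|L| − L_z,max ≈ 0.4807ℏ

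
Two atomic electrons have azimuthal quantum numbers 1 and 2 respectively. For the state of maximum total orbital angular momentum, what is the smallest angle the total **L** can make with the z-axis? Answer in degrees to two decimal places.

θ_min ≈ 30.00°

The total orbital quantum number L ranges from |l₁ − l₂| to l₁ + l₂ in integer steps.
Allowed values: L = 1, 2, 3.
The maximum is L = 3, with |L_tot| = ℏ√(3·4) = 2√3 ℏ.
The minimum angle with z is arccos(3/√12) ≈ 30.00°.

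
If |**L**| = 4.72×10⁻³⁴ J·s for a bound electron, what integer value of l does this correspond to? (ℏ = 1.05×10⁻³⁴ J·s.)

In units of ℏ, |L| ≈ 4.495.
(|L|/ℏ)² = l(l+1) ≈ 20.21 ⇒ l = 4.

l = 4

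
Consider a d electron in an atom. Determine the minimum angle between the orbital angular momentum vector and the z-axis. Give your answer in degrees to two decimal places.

θ_min ≈ 35.26°

The letter d corresponds to l = 2.
|L|² = l(l+1)ℏ² = 6ℏ², so |L| = √6 ℏ.
The smallest angle corresponds to the largest L_z, i.e. m_l = l = 2, giving L_z = 2ℏ.
cos θ_min = 2/√6, so θ_min ≈ 35.26°.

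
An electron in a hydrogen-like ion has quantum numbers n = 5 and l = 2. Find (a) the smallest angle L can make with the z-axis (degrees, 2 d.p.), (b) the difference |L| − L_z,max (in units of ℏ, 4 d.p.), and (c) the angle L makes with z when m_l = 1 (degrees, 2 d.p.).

θ_min ≈ 35.26°; |L|−L_z,max ≈ 0.4495ℏ; θ(m_l=1) ≈ 65.91°

cos θ_min = 2/√6, so θ_min ≈ 35.26°.
|L| − L_z,max = (√6 − 2)ℏ ≈ 0.4495ℏ.
For m_l = 1: cos θ = 1/√6, θ ≈ 65.91°.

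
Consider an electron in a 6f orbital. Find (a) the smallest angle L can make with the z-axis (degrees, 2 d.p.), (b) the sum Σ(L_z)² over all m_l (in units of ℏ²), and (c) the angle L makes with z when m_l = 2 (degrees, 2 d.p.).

6f means n = 6, l = 3.
cos θ_min = 3/√12, so θ_min ≈ 30.00°.
Σ m_l² = 28, so Σ(L_z)² = 28 ℏ².
For m_l = 2: cos θ = 2/√12, θ ≈ 54.74°.

θ_min ≈ 30.00°; Σ(L_z)² = 28 ℏ²; θ(m_l=2) ≈ 54.74°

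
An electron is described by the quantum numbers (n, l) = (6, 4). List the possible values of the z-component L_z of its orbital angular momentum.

L_z = m_l ℏ with m_l ranging from −l to +l in integer steps.
For l = 4: m_l ∈ {-4, -3, -2, -1, 0, 1, 2, 3, 4}.

L_z ∈ {−4ℏ, −3ℏ, −2ℏ, −ℏ, 0, ℏ, 2ℏ, 3ℏ, 4ℏ}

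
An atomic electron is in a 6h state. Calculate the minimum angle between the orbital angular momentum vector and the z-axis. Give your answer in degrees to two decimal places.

The 6h subshell has l = 5.
|L| = ℏ√(l(l+1)) = √30 ℏ.
The smallest angle corresponds to the largest L_z, i.e. m_l = l = 5, giving L_z = 5ℏ.
cos θ_min = 5/√30, so θ_min ≈ 24.09°.

θ_min ≈ 24.09°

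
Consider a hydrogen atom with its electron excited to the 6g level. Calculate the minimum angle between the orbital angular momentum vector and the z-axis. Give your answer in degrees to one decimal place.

θ_min ≈ 26.6°

The 6g level has l = 4.
|L| = √(l(l+1)) ℏ = 2√5 ℏ.
The smallest angle corresponds to the largest L_z, i.e. m_l = l = 4, giving L_z = 4ℏ.
cos θ_min = 4/√20, so θ_min ≈ 26.6°.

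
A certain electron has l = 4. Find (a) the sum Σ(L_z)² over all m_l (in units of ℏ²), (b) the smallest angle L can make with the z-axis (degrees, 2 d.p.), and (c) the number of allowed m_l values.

Σ m_l² = 60, so Σ(L_z)² = 60 ℏ².
cos θ_min = 4/√20, so θ_min ≈ 26.57°.
There are 2l+1 = 9 values of m_l.

Σ(L_z)² = 60 ℏ²; θ_min ≈ 26.57°; 9 values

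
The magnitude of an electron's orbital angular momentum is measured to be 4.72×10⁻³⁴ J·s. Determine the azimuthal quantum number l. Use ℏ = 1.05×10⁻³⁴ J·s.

In units of ℏ, |L| ≈ 4.495.
l(l+1) ≈ 4.495² ≈ 20.21, so l = 4.

l = 4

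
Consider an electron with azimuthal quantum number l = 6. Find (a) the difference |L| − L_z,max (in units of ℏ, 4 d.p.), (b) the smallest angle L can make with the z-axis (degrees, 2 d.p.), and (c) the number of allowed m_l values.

|L| − L_z,max = (√42 − 6)ℏ ≈ 0.4807ℏ.
cos θ_min = 6/√42, so θ_min ≈ 22.21°.
There are 2l+1 = 13 values of m_l.

|L|−L_z,max ≈ 0.4807ℏ; θ_min ≈ 22.21°; 13 values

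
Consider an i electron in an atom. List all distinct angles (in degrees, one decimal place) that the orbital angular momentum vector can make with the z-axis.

θ ∈ {22.2°, 39.5°, 51.9°, 62.4°, 72.0°, 81.1°, 90.0°, 98.9°, 108.0°, 117.6°, 128.1°, 140.5°, 157.8°}

I corresponds to l = 6.
|L| = √(l(l+1)) ℏ = √42 ℏ.
cos θ = m_l/√42 for each m_l ∈ {-6, -5, -4, -3, -2, -1, 0, 1, 2, 3, 4, 5, 6}.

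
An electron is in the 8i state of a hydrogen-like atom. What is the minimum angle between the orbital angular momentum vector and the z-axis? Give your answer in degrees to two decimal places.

The 8i subshell has l = 6.
|L|² = l(l+1)ℏ² = 42ℏ², so |L| = √42 ℏ.
The smallest angle corresponds to the largest L_z, i.e. m_l = l = 6, giving L_z = 6ℏ.
cos θ_min = 6/√42, so θ_min ≈ 22.21°.

θ_min ≈ 22.21°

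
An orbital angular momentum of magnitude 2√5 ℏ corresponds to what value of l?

|L| = ℏ√(l(l+1)), so l(l+1) = 20.
l² + l − 20 = 0 ⇒ l = 4.

l = 4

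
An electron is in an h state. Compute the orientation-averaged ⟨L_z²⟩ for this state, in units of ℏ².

For an h orbital, l = 5.
m_l runs from −5 to 5, i.e. {-5, -4, -3, -2, -1, 0, 1, 2, 3, 4, 5}.
Average of L_z² over 11 states: 110/11 ℏ² = 10 ℏ².

⟨L_z²⟩ = 10 ℏ²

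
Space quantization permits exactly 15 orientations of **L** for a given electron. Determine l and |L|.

15 = 2l + 1, so l = (15−1)/2 = 7.
|L| = ℏ√(l(l+1)) = ℏ√(7·8) = 2√14 ℏ.

l = 7, |L| = 2√14 ℏ ≈ 7.483ℏ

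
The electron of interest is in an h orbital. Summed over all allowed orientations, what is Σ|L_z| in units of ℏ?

Σ|L_z| = 30 ℏ

An h state has l = 5.
The allowed m_l values are -5, -4, -3, -2, -1, 0, 1, 2, 3, 4, 5.
Σ|m_l| = l(l+1) = 30.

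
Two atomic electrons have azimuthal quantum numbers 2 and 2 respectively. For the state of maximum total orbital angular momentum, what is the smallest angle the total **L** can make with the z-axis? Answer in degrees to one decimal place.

The total orbital quantum number L ranges from |l₁ − l₂| to l₁ + l₂ in integer steps.
Allowed values: L = 0, 1, 2, 3, 4.
The maximum is L = 4, with |L_tot| = ℏ√(4·5) = 2√5 ℏ.
The minimum angle with z is arccos(4/√20) ≈ 26.6°.

θ_min ≈ 26.6°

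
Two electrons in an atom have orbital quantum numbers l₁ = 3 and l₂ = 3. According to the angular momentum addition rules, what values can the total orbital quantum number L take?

The total orbital quantum number L ranges from |l₁ − l₂| to l₁ + l₂ in integer steps.
So L can be 0, 1, 2, 3, 4, 5, 6.

L = 0, 1, 2, 3, 4, 5, 6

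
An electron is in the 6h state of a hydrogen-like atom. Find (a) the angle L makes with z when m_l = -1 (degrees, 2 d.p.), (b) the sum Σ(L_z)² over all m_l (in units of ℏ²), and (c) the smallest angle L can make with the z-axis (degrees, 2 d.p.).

6h means n = 6, l = 5.
For m_l = -1: cos θ = -1/√30, θ ≈ 100.52°.
Σ m_l² = 110, so Σ(L_z)² = 110 ℏ².
cos θ_min = 5/√30, so θ_min ≈ 24.09°.

θ(m_l=-1) ≈ 100.52°; Σ(L_z)² = 110 ℏ²; θ_min ≈ 24.09°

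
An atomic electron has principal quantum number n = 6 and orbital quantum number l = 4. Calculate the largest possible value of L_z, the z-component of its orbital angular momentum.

L_z,max = 4ℏ

L_z = m_l ℏ with m_l ∈ {−4, …, 4}; the maximum is m_l = 4.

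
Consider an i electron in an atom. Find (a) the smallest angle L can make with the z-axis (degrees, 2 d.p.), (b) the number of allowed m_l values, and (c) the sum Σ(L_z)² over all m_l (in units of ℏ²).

θ_min ≈ 22.21°; 13 values; Σ(L_z)² = 182 ℏ²

An i state has l = 6.
cos θ_min = 6/√42, so θ_min ≈ 22.21°.
There are 2l+1 = 13 values of m_l.
Σ m_l² = 182, so Σ(L_z)² = 182 ℏ².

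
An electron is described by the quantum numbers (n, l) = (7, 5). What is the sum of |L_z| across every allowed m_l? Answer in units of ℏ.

Σ|L_z| = 30 ℏ

m_l runs from −5 to 5, i.e. {-5, -4, -3, -2, -1, 0, 1, 2, 3, 4, 5}.
Σ|m_l| = 2·5(5+1)/2 = 30.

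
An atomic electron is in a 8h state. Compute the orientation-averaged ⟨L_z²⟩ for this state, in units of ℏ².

⟨L_z²⟩ = 10 ℏ²

The 8h subshell has l = 5.
m_l ∈ {-5, -4, -3, -2, -1, 0, 1, 2, 3, 4, 5}.
Average of L_z² over 11 states: 110/11 ℏ² = 10 ℏ².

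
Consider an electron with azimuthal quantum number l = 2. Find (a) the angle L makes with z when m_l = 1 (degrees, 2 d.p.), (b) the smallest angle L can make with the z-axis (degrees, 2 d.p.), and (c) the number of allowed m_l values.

For m_l = 1: cos θ = 1/√6, θ ≈ 65.91°.
cos θ_min = 2/√6, so θ_min ≈ 35.26°.
There are 2l+1 = 5 values of m_l.

θ(m_l=1) ≈ 65.91°; θ_min ≈ 35.26°; 5 values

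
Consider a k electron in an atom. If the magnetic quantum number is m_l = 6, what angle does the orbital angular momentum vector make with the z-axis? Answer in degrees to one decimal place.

For a k orbital, l = 7.
|L| = ℏ√(l(l+1)) = 2√14 ℏ.
L_z = m_l ℏ = 6ℏ.
cos θ = L_z/|L| = 6/√56, so θ ≈ 36.7°.

θ ≈ 36.7°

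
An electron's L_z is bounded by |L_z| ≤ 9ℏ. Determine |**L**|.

|L| = 3√10 ℏ ≈ 9.487ℏ

L_z,max = lℏ, so l = 9.
Then |L| = ℏ√(9·10) = 3√10 ℏ.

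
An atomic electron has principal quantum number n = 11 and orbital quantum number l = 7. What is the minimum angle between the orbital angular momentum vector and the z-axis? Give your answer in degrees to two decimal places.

|L| = ℏ√(l(l+1)) = 2√14 ℏ.
The smallest angle corresponds to the largest L_z, i.e. m_l = l = 7, giving L_z = 7ℏ.
cos θ_min = 7/√56, so θ_min ≈ 20.70°.

θ_min ≈ 20.70°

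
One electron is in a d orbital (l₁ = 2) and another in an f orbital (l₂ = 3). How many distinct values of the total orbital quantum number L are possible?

5

The total orbital quantum number L ranges from |l₁ − l₂| to l₁ + l₂ in integer steps.
Allowed values: L = 1, 2, 3, 4, 5.
That is 5 values.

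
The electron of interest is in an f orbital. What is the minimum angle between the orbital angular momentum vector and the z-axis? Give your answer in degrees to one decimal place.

F corresponds to l = 3.
|L| = ℏ√(l(l+1)) = 2√3 ℏ.
The smallest angle corresponds to the largest L_z, i.e. m_l = l = 3, giving L_z = 3ℏ.
cos θ_min = 3/√12, so θ_min ≈ 30.0°.

θ_min ≈ 30.0°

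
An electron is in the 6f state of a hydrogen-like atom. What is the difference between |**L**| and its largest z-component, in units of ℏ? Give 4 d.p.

The 6f subshell has l = 3.
|L| = 2√3 ℏ ≈ 3.4641ℏ, while L_z,max = lℏ = 3ℏ.
The difference is (2√3 − 3)ℏ ≈ 0.4641ℏ.

|L| − L_z,max ≈ 0.4641ℏ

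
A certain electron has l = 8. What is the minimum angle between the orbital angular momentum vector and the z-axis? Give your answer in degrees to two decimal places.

|L|² = l(l+1)ℏ² = 72ℏ², so |L| = 6√2 ℏ.
The smallest angle corresponds to the largest L_z, i.e. m_l = l = 8, giving L_z = 8ℏ.
cos θ_min = 8/√72, so θ_min ≈ 19.47°.

θ_min ≈ 19.47°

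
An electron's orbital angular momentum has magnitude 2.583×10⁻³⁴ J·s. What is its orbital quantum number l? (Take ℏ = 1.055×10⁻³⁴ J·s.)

l = 2

|L|/ℏ = (2.583×10⁻³⁴)/(1.055×10⁻³⁴) ≈ 2.448.
Set l(l+1) = 5.99; the integer solution is l = 2.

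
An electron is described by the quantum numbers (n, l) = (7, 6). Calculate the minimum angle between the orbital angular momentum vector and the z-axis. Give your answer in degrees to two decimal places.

|L|² = l(l+1)ℏ² = 42ℏ², so |L| = √42 ℏ.
The smallest angle corresponds to the largest L_z, i.e. m_l = l = 6, giving L_z = 6ℏ.
cos θ_min = 6/√42, so θ_min ≈ 22.21°.

θ_min ≈ 22.21°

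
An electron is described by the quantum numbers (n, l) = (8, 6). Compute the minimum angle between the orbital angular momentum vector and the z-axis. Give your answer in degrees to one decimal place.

θ_min ≈ 22.2°

|L| = √(l(l+1)) ℏ = √42 ℏ.
The smallest angle corresponds to the largest L_z, i.e. m_l = l = 6, giving L_z = 6ℏ.
cos θ_min = 6/√42, so θ_min ≈ 22.2°.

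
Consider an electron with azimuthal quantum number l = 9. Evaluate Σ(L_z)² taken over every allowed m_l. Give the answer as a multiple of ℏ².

Σ(L_z)² = 570 ℏ²

m_l runs from −9 to 9, i.e. {-9, -8, -7, -6, -5, -4, -3, -2, -1, 0, 1, 2, 3, 4, 5, 6, 7, 8, 9}.
Summing m² from −9 to 9: Σ m_l² = 570.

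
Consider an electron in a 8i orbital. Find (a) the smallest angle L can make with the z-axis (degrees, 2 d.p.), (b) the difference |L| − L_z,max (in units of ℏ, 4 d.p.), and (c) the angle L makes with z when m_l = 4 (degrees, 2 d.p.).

θ_min ≈ 22.21°; |L|−L_z,max ≈ 0.4807ℏ; θ(m_l=4) ≈ 51.89°

The 8i subshell has l = 6.
cos θ_min = 6/√42, so θ_min ≈ 22.21°.
|L| − L_z,max = (√42 − 6)ℏ ≈ 0.4807ℏ.
For m_l = 4: cos θ = 4/√42, θ ≈ 51.89°.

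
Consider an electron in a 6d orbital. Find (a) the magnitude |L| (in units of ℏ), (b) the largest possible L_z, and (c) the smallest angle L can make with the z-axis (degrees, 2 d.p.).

For 6d, l = 2.
|L| = ℏ√(2·3) = √6 ℏ ≈ 2.449ℏ.
L_z,max = lℏ = 2ℏ.
cos θ_min = 2/√6, so θ_min ≈ 35.26°.

|L| = √6 ℏ ≈ 2.449ℏ; L_z,max = 2ℏ; θ_min ≈ 35.26°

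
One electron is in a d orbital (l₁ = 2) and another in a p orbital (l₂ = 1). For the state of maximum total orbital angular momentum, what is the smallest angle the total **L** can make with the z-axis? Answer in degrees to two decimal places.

Angular momentum addition gives L = |l₁ − l₂|, …, l₁ + l₂.
Allowed values: L = 1, 2, 3.
The maximum is L = 3, with |L_tot| = ℏ√(3·4) = 2√3 ℏ.
The minimum angle with z is arccos(3/√12) ≈ 30.00°.

θ_min ≈ 30.00°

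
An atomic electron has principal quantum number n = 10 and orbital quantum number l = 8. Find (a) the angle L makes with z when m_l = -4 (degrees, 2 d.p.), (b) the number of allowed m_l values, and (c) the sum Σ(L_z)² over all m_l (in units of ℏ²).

θ(m_l=-4) ≈ 118.13°; 17 values; Σ(L_z)² = 408 ℏ²

For m_l = -4: cos θ = -4/√72, θ ≈ 118.13°.
There are 2l+1 = 17 values of m_l.
Σ m_l² = 408, so Σ(L_z)² = 408 ℏ².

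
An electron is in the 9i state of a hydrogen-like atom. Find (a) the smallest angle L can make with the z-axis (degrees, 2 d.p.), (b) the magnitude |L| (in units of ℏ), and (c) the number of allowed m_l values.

θ_min ≈ 22.21°; |L| = √42 ℏ ≈ 6.481ℏ; 13 values

The 9i subshell has l = 6.
cos θ_min = 6/√42, so θ_min ≈ 22.21°.
|L| = ℏ√(6·7) = √42 ℏ ≈ 6.481ℏ.
There are 2l+1 = 13 values of m_l.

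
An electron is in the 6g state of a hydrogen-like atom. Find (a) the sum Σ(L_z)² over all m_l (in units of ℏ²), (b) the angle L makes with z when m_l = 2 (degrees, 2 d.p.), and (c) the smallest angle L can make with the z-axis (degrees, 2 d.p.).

The 6g subshell has l = 4.
Σ m_l² = 60, so Σ(L_z)² = 60 ℏ².
For m_l = 2: cos θ = 2/√20, θ ≈ 63.43°.
cos θ_min = 4/√20, so θ_min ≈ 26.57°.

Σ(L_z)² = 60 ℏ²; θ(m_l=2) ≈ 63.43°; θ_min ≈ 26.57°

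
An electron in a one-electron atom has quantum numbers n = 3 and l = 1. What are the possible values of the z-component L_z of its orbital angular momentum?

L_z ∈ {−ℏ, 0, ℏ}

L_z = m_l ℏ with m_l ranging from −l to +l in integer steps.
For l = 1: m_l ∈ {-1, 0, 1}.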